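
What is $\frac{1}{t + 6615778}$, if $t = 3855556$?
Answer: $\frac{1}{10471334} \approx 9.5499 \cdot 10^{-8}$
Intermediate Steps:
$\frac{1}{t + 6615778} = \frac{1}{3855556 + 6615778} = \frac{1}{10471334}$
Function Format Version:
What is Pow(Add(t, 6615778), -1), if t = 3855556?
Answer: Rational(1, 10471334) ≈ 9.5499e-8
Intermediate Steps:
Pow(Add(t, 6615778), -1) = Pow(Add(3855556, 6615778), -1) = Pow(10471334, -1) = Rational(1, 10471334)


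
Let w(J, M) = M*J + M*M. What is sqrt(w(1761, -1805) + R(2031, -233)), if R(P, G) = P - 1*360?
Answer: sqrt(81091) ≈ 284.76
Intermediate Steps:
R(P, G) = -360 + P (R(P, G) = P - 360 = -360 + P)
w(J, M) = M**2 + J*M (w(J, M) = J*M + M**2 = M**2 + J*M)
sqrt(w(1761, -1805) + R(2031, -233)) = sqrt(-1805*(1761 - 1805) + (-360 + 2031)) = sqrt(-1805*(-44) + 1671) = sqrt(79420 + 1671) = sqrt(81091)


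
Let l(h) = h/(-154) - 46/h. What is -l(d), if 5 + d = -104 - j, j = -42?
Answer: -11573/10318 ≈ -1.1216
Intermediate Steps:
d = -67 (d = -5 + (-104 - 1*(-42)) = -5 + (-104 + 42) = -5 - 62 = -67)
l(h) = -46/h - h/154 (l(h) = h*(-1/154) - 46/h = -h/154 - 46/h = -46/h - h/154)
-l(d) = -(-46/(-67) - 1/154*(-67)) = -(-46*(-1/67) + 67/154) = -(46/67 + 67/154) = -1*11573/10318 = -11573/10318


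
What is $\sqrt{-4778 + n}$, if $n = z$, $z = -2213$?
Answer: $i \sqrt{6991} \approx 83.612 i$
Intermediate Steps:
$n = -2213$
$\sqrt{-4778 + n} = \sqrt{-4778 - 2213} = \sqrt{-6991} = i \sqrt{6991}$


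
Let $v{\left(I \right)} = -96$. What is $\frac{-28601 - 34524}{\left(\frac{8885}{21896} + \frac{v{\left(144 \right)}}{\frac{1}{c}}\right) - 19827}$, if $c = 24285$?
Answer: $\frac{1382185000}{51481581667} \approx 0.026848$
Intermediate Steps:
$\frac{-28601 - 34524}{\left(\frac{8885}{21896} + \frac{v{\left(144 \right)}}{\frac{1}{c}}\right) - 19827} = \frac{-28601 - 34524}{\left(\frac{8885}{21896} - \frac{96}{\frac{1}{24285}}\right) - 19827} = - \frac{63125}{\left(8885 \cdot \frac{1}{21896} - 96 \frac{1}{\frac{1}{24285}}\right) - 19827} = - \frac{63125}{\left(\frac{8885}{21896} - 2331360\right) - 19827} = - \frac{63125}{- \frac{51047449675}{21896} - 19827} = - \frac{63125}{- \frac{51481581667}{21896}} = \left(-63125\right) \left(- \frac{21896}{51481581667}\right) = \frac{1382185000}{51481581667}$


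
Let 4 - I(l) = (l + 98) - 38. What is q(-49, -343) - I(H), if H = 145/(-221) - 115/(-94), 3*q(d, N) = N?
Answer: -3600095/62322 ≈ -57.766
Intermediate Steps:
q(d, N) = N/3
H = 11785/20774 (H = 145*(-1/221) - 115*(-1/94) = -145/221 + 115/94 = 11785/20774 ≈ 0.56730)
I(l) = -56 - l (I(l) = 4 - ((l + 98) - 38) = 4 - ((98 + l) - 38) = 4 - (60 + l) = 4 + (-60 - l) = -56 - l)
q(-49, -343) - I(H) = (⅓)*(-343) - (-56 - 1*11785/20774) = -343/3 - (-56 - 11785/20774) = -343/3 - 1*(-1175129/20774) = -343/3 + 1175129/20774 = -3600095/62322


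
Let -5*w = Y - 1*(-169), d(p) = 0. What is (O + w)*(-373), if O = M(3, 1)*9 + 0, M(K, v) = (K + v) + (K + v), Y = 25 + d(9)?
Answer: -61918/5 ≈ -12384.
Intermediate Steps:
Y = 25 (Y = 25 + 0 = 25)
M(K, v) = 2*K + 2*v
w = -194/5 (w = -(25 - 1*(-169))/5 = -(25 + 169)/5 = -⅕*194 = -194/5 ≈ -38.800)
O = 72 (O = (2*3 + 2*1)*9 + 0 = (6 + 2)*9 + 0 = 8*9 + 0 = 72 + 0 = 72)
(O + w)*(-373) = (72 - 194/5)*(-373) = (166/5)*(-373) = -61918/5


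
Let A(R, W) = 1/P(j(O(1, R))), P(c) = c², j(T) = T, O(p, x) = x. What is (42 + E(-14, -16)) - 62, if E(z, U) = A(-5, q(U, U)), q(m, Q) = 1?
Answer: -499/25 ≈ -19.960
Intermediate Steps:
A(R, W) = R⁻² (A(R, W) = 1/(R²) = R⁻²)
E(z, U) = 1/25 (E(z, U) = (-5)⁻² = 1/25)
(42 + E(-14, -16)) - 62 = (42 + 1/25) - 62 = 1051/25 - 62 = -499/25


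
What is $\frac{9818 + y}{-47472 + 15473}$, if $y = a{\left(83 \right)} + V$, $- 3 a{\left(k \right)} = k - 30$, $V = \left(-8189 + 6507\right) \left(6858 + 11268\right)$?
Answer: $\frac{91434395}{95997} \approx 952.47$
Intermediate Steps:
$V = -30487932$ ($V = \left(-1682\right) 18126 = -30487932$)
$a{\left(k \right)} = 10 - \frac{k}{3}$ ($a{\left(k \right)} = - \frac{k - 30}{3} = - \frac{-30 + k}{3} = 10 - \frac{k}{3}$)
$y = - \frac{91463849}{3}$ ($y = \left(10 - \frac{83}{3}\right) - 30487932 = - \frac{53}{3} - 30487932 = - \frac{91463849}{3} \approx -3.0488 \cdot 10^{7}$)
$\frac{9818 + y}{-47472 + 15473} = \frac{9818 - \frac{91463849}{3}}{-47472 + 15473} = - \frac{91434395}{3 \left(-31999\right)} = \left(- \frac{91434395}{3}\right) \left(- \frac{1}{31999}\right) = \frac{91434395}{95997}$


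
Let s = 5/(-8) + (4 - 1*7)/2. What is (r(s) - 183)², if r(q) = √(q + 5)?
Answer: (732 - √46)²/16 ≈ 32871.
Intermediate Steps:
s = -17/8 (s = 5*(-⅛) + (4 - 7)*(½) = -5/8 - 3*½ = -5/8 - 3/2 = -17/8 ≈ -2.1250)
r(q) = √(5 + q)
(r(s) - 183)² = (√(5 - 17/8) - 183)² = (√(23/8) - 183)² = (√46/4 - 183)² = (-183 + √46/4)²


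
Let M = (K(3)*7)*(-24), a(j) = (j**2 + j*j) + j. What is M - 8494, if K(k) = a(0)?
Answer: -8494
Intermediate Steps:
a(j) = j + 2*j**2 (a(j) = (j**2 + j**2) + j = 2*j**2 + j = j + 2*j**2)
K(k) = 0 (K(k) = 0*(1 + 2*0) = 0*(1 + 0) = 0*1 = 0)
M = 0 (M = (0*7)*(-24) = 0*(-24) = 0)
M - 8494 = 0 - 8494 = -8494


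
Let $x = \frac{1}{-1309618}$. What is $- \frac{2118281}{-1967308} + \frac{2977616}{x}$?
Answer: $- \frac{7671595275690469623}{1967308} \approx -3.8995 \cdot 10^{12}$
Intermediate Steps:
$x = - \frac{1}{1309618} \approx -7.6358 \cdot 10^{-7}$
$- \frac{2118281}{-1967308} + \frac{2977616}{x} = - \frac{2118281}{-1967308} + \frac{2977616}{- \frac{1}{1309618}} = \left(-2118281\right) \left(- \frac{1}{1967308}\right) + 2977616 \left(-1309618\right) = \frac{2118281}{1967308} - 3899539510688 = - \frac{7671595275690469623}{1967308}$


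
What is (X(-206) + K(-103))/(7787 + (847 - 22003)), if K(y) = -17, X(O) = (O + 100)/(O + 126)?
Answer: 627/534760 ≈ 0.0011725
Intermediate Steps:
X(O) = (100 + O)/(126 + O)
(X(-206) + K(-103))/(7787 + (847 - 22003)) = ((100 - 206)/(126 - 206) - 17)/(7787 + (847 - 22003)) = (-106/(-80) - 17)/(7787 - 21156) = (-1/80*(-106) - 17)/(-13369) = (53/40 - 17)*(-1/13369) = -627/40*(-1/13369) = 627/534760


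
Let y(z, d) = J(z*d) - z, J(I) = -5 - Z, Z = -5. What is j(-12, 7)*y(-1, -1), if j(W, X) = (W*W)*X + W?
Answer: 996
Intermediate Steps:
j(W, X) = W + X*W² (j(W, X) = W²*X + W = X*W² + W = W + X*W²)
J(I) = 0 (J(I) = -5 - 1*(-5) = -5 + 5 = 0)
y(z, d) = -z (y(z, d) = 0 - z = -z)
j(-12, 7)*y(-1, -1) = (-12*(1 - 12*7))*(-1*(-1)) = -12*(1 - 84)*1 = -12*(-83)*1 = 996*1 = 996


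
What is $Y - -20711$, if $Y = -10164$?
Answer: $10547$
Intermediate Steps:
$Y - -20711 = -10164 - -20711 = -10164 + 20711 = 10547$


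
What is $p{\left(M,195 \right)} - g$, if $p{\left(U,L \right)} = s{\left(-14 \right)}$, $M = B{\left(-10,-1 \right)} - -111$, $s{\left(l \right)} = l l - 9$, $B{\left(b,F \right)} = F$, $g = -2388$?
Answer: $2575$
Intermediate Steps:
$s{\left(l \right)} = -9 + l^{2}$ ($s{\left(l \right)} = l^{2} - 9 = -9 + l^{2}$)
$M = 110$ ($M = -1 - -111 = -1 + 111 = 110$)
$p{\left(U,L \right)} = 187$ ($p{\left(U,L \right)} = -9 + \left(-14\right)^{2} = -9 + 196 = 187$)
$p{\left(M,195 \right)} - g = 187 - -2388 = 187 + 2388 = 2575$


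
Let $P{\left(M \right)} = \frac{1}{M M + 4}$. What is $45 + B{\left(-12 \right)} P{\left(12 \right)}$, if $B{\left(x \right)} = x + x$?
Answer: $\frac{1659}{37} \approx 44.838$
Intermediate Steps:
$B{\left(x \right)} = 2 x$
$P{\left(M \right)} = \frac{1}{4 + M^{2}}$ ($P{\left(M \right)} = \frac{1}{M^{2} + 4} = \frac{1}{4 + M^{2}}$)
$45 + B{\left(-12 \right)} P{\left(12 \right)} = 45 + \frac{2 \left(-12\right)}{4 + 12^{2}} = 45 - \frac{24}{4 + 144} = 45 - \frac{24}{148} = 45 - \frac{6}{37} = \frac{1659}{37}$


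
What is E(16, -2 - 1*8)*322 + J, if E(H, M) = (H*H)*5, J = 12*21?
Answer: 412412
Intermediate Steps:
J = 252
E(H, M) = 5*H² (E(H, M) = H²*5 = 5*H²)
E(16, -2 - 1*8)*322 + J = (5*16²)*322 + 252 = (5*256)*322 + 252 = 1280*322 + 252 = 412160 + 252 = 412412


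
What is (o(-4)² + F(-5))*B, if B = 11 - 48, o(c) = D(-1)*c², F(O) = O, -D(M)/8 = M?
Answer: -606023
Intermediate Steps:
D(M) = -8*M
o(c) = 8*c² (o(c) = (-8*(-1))*c² = 8*c²)
B = -37
(o(-4)² + F(-5))*B = ((8*(-4)²)² - 5)*(-37) = ((8*16)² - 5)*(-37) = (128² - 5)*(-37) = (16384 - 5)*(-37) = 16379*(-37) = -606023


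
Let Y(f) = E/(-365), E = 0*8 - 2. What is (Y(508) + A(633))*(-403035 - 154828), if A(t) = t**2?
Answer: -81588293292281/365 ≈ -2.2353e+11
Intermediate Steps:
E = -2 (E = 0 - 2 = -2)
Y(f) = 2/365 (Y(f) = -2/(-365) = -2*(-1/365) = 2/365)
(Y(508) + A(633))*(-403035 - 154828) = (2/365 + 633**2)*(-403035 - 154828) = (2/365 + 400689)*(-557863) = (146251487/365)*(-557863) = -81588293292281/365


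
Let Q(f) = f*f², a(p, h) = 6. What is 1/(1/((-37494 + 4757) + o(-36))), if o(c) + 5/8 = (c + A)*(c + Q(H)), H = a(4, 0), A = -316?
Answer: -768781/8 ≈ -96098.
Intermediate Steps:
H = 6
Q(f) = f³
o(c) = -5/8 + (-316 + c)*(216 + c) (o(c) = -5/8 + (c - 316)*(c + 6³) = -5/8 + (-316 + c)*(c + 216) = -5/8 + (-316 + c)*(216 + c))
1/(1/((-37494 + 4757) + o(-36))) = 1/(1/((-37494 + 4757) + (-546053/8 + (-36)² - 100*(-36)))) = 1/(1/(-32737 + (-546053/8 + 1296 + 3600))) = 1/(1/(-32737 - 506885/8)) = 1/(1/(-768781/8)) = 1/(-8/768781) = -768781/8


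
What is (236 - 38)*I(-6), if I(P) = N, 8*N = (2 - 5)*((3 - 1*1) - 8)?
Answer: 891/2 ≈ 445.50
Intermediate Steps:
N = 9/4 (N = ((2 - 5)*((3 - 1*1) - 8))/8 = (-3*((3 - 1) - 8))/8 = (-3*(2 - 8))/8 = (-3*(-6))/8 = (⅛)*18 = 9/4 ≈ 2.2500)
I(P) = 9/4
(236 - 38)*I(-6) = (236 - 38)*(9/4) = 198*(9/4) = 891/2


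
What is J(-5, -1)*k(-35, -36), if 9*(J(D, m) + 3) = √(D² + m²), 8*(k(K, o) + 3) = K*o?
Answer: -927/2 + 103*√26/6 ≈ -375.97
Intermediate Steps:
k(K, o) = -3 + K*o/8 (k(K, o) = -3 + (K*o)/8 = -3 + K*o/8)
J(D, m) = -3 + √(D² + m²)/9
J(-5, -1)*k(-35, -36) = (-3 + √((-5)² + (-1)²)/9)*(-3 + (⅛)*(-35)*(-36)) = (-3 + √(25 + 1)/9)*(-3 + 315/2) = (-3 + √26/9)*(309/2) = -927/2 + 103*√26/6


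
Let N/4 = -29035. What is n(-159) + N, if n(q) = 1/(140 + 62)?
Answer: -23460279/202 ≈ -1.1614e+5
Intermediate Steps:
N = -116140 (N = 4*(-29035) = -116140)
n(q) = 1/202
n(-159) + N = 1/202 - 116140 = -23460279/202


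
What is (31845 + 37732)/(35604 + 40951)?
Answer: 69577/76555 ≈ 0.90885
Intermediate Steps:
(31845 + 37732)/(35604 + 40951) = 69577/76555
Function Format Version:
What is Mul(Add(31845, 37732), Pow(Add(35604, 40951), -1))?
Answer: Rational(69577, 76555) ≈ 0.90885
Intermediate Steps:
Mul(Add(31845, 37732), Pow(Add(35604, 40951), -1)) = Mul(69577, Pow(76555, -1)) = Mul(69577, Rational(1, 76555)) = Rational(69577, 76555)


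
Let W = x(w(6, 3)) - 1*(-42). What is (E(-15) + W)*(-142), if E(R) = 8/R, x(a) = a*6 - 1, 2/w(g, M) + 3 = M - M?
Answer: -77674/15 ≈ -5178.3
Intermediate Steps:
w(g, M) = -2/3 (w(g, M) = 2/(-3 + (M - M)) = 2/(-3 + 0) = 2/(-3) = 2*(-1/3) = -2/3)
x(a) = -1 + 6*a (x(a) = 6*a - 1 = -1 + 6*a)
W = 37 (W = (-1 + 6*(-2/3)) - 1*(-42) = (-1 - 4) + 42 = -5 + 42 = 37)
(E(-15) + W)*(-142) = (8/(-15) + 37)*(-142) = (8*(-1/15) + 37)*(-142) = (-8/15 + 37)*(-142) = (547/15)*(-142) = -77674/15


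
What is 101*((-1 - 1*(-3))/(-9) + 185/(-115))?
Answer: -38279/207 ≈ -184.92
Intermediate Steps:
101*((-1 - 1*(-3))/(-9) + 185/(-115)) = 101*((-1 + 3)*(-⅑) + 185*(-1/115)) = 101*(2*(-⅑) - 37/23) = 101*(-2/9 - 37/23) = 101*(-379/207) = -38279/207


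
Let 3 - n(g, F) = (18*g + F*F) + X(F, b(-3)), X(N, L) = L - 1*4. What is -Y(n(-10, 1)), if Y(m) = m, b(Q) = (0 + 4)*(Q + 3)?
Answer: -186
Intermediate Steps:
b(Q) = 12 + 4*Q (b(Q) = 4*(3 + Q) = 12 + 4*Q)
X(N, L) = -4 + L (X(N, L) = L - 4 = -4 + L)
n(g, F) = 7 - F² - 18*g (n(g, F) = 3 - ((18*g + F*F) + (-4 + (12 + 4*(-3)))) = 3 - ((18*g + F²) + (-4 + (12 - 12))) = 3 - ((F² + 18*g) + (-4 + 0)) = 3 - ((F² + 18*g) - 4) = 3 - (-4 + F² + 18*g) = 3 + (4 - F² - 18*g) = 7 - F² - 18*g)
-Y(n(-10, 1)) = -(7 - 1*1² - 18*(-10)) = -(7 - 1*1 + 180) = -(7 - 1 + 180) = -1*186 = -186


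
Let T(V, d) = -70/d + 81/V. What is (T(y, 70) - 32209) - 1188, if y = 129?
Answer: -1436087/43 ≈ -33397.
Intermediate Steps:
(T(y, 70) - 32209) - 1188 = ((-70/70 + 81/129) - 32209) - 1188 = ((-70*1/70 + 81*(1/129)) - 32209) - 1188 = ((-1 + 27/43) - 32209) - 1188 = (-16/43 - 32209) - 1188 = -1385003/43 - 1188 = -1436087/43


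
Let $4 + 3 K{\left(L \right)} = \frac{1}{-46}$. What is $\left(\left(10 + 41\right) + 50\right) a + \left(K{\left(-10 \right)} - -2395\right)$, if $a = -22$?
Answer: $\frac{23689}{138} \approx 171.66$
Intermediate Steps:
$K{\left(L \right)} = - \frac{185}{138}$ ($K{\left(L \right)} = - \frac{4}{3} + \frac{1}{3 \left(-46\right)} = - \frac{4}{3} + \frac{1}{3} \left(- \frac{1}{46}\right) = - \frac{4}{3} - \frac{1}{138} = - \frac{185}{138}$)
$\left(\left(10 + 41\right) + 50\right) a + \left(K{\left(-10 \right)} - -2395\right) = \left(\left(10 + 41\right) + 50\right) \left(-22\right) - - \frac{330325}{138} = \left(51 + 50\right) \left(-22\right) + \left(- \frac{185}{138} + 2395\right) = 101 \left(-22\right) + \frac{330325}{138} = -2222 + \frac{330325}{138} = \frac{23689}{138}$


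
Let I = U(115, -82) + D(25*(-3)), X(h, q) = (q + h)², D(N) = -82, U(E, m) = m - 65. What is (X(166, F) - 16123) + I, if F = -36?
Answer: 548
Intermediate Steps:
U(E, m) = -65 + m
X(h, q) = (h + q)²
I = -229 (I = (-65 - 82) - 82 = -147 - 82 = -229)
(X(166, F) - 16123) + I = ((166 - 36)² - 16123) - 229 = (130² - 16123) - 229 = (16900 - 16123) - 229 = 777 - 229 = 548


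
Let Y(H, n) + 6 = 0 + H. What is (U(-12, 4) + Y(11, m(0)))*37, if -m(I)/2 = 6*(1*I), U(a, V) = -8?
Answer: -111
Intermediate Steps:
m(I) = -12*I (m(I) = -12*1*I = -12*I)
Y(H, n) = -6 + H (Y(H, n) = -6 + (0 + H) = -6 + H)
(U(-12, 4) + Y(11, m(0)))*37 = (-8 + (-6 + 11))*37 = (-8 + 5)*37 = -3*37 = -111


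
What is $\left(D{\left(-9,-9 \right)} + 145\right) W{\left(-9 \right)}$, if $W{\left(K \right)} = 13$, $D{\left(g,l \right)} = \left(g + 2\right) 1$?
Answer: $1794$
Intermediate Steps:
$D{\left(g,l \right)} = 2 + g$ ($D{\left(g,l \right)} = \left(2 + g\right) 1 = 2 + g$)
$\left(D{\left(-9,-9 \right)} + 145\right) W{\left(-9 \right)} = \left(\left(2 - 9\right) + 145\right) 13 = \left(-7 + 145\right) 13 = 138 \cdot 13 = 1794$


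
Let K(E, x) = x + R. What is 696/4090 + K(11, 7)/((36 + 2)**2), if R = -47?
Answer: 105178/738245 ≈ 0.14247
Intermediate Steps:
K(E, x) = -47 + x (K(E, x) = x - 47 = -47 + x)
696/4090 + K(11, 7)/((36 + 2)**2) = 696/4090 + (-47 + 7)/((36 + 2)**2) = 696*(1/4090) - 40/(38**2) = 348/2045 - 40/1444 = 348/2045 - 40*1/1444 = 348/2045 - 10/361 = 105178/738245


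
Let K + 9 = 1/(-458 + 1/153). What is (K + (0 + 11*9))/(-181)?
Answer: -6306417/12683213 ≈ -0.49723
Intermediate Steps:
K = -630810/70073 (K = -9 + 1/(-458 + 1/153) = -9 + 1/(-70073/153) = -9 - 153/70073 = -630810/70073 ≈ -9.0022)
(K + (0 + 11*9))/(-181) = (-630810/70073 + (0 + 11*9))/(-181) = (-630810/70073 + (0 + 99))*(-1/181) = (-630810/70073 + 99)*(-1/181) = (6306417/70073)*(-1/181) = -6306417/12683213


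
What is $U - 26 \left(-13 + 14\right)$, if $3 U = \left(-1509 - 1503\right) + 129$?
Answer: $-987$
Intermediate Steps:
$U = -961$ ($U = \frac{\left(-1509 - 1503\right) + 129}{3} = \frac{-3012 + 129}{3} = \frac{1}{3} \left(-2883\right) = -961$)
$U - 26 \left(-13 + 14\right) = -961 - 26 \left(-13 + 14\right) = -961 - 26 = -987$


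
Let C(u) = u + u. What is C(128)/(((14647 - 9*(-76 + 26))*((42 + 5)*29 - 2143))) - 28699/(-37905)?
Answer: 1877444237/2479757735 ≈ 0.75711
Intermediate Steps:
C(u) = 2*u
C(128)/(((14647 - 9*(-76 + 26))*((42 + 5)*29 - 2143))) - 28699/(-37905) = (2*128)/(((14647 - 9*(-76 + 26))*((42 + 5)*29 - 2143))) - 28699/(-37905) = 256/(((14647 - 9*(-50))*(47*29 - 2143))) - 28699*(-1/37905) = 256/(((14647 + 450)*(1363 - 2143))) + 28699/37905 = 256/((15097*(-780))) + 28699/37905 = 256/(-11775660) + 28699/37905 = 256*(-1/11775660) + 28699/37905 = -64/2943915 + 28699/37905 = 1877444237/2479757735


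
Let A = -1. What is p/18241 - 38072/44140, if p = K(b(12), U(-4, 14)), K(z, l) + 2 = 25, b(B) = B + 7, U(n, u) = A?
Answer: -173364033/201289435 ≈ -0.86127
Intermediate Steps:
U(n, u) = -1
b(B) = 7 + B
K(z, l) = 23 (K(z, l) = -2 + 25 = 23)
p = 23
p/18241 - 38072/44140 = 23/18241 - 38072/44140 = 23*(1/18241) - 38072*1/44140 = 23/18241 - 9518/11035 = -173364033/201289435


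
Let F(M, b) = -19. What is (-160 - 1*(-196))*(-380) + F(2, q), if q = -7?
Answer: -13699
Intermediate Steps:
(-160 - 1*(-196))*(-380) + F(2, q) = (-160 - 1*(-196))*(-380) - 19 = (-160 + 196)*(-380) - 19 = 36*(-380) - 19 = -13680 - 19 = -13699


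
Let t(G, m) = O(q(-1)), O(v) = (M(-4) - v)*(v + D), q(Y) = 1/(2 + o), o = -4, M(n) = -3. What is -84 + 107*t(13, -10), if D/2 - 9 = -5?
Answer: -8361/4 ≈ -2090.3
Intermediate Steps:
D = 8 (D = 18 + 2*(-5) = 18 - 10 = 8)
q(Y) = -½ (q(Y) = 1/(2 - 4) = 1/(-2) = -½)
O(v) = (-3 - v)*(8 + v) (O(v) = (-3 - v)*(v + 8) = (-3 - v)*(8 + v))
t(G, m) = -75/4 (t(G, m) = -24 - (-½)² - 11*(-½) = -24 - 1*¼ + 11/2 = -24 - ¼ + 11/2 = -75/4)
-84 + 107*t(13, -10) = -84 + 107*(-75/4) = -84 - 8025/4 = -8361/4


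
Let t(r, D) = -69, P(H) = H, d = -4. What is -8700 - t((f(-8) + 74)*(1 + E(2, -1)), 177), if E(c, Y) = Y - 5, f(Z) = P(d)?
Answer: -8631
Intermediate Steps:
f(Z) = -4
E(c, Y) = -5 + Y
-8700 - t((f(-8) + 74)*(1 + E(2, -1)), 177) = -8700 - 1*(-69) = -8700 + 69 = -8631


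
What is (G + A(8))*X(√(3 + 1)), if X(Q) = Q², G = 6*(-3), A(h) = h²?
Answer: 184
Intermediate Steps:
G = -18
(G + A(8))*X(√(3 + 1)) = (-18 + 8²)*(√(3 + 1))² = (-18 + 64)*(√4)² = 46*2² = 46*4 = 184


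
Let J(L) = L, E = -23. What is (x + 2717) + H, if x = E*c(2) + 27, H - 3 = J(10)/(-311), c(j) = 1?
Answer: 847154/311 ≈ 2724.0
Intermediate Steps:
H = 923/311 (H = 3 + 10/(-311) = 3 + 10*(-1/311) = 3 - 10/311 = 923/311 ≈ 2.9678)
x = 4 (x = -23*1 + 27 = -23 + 27 = 4)
(x + 2717) + H = (4 + 2717) + 923/311 = 2721 + 923/311 = 847154/311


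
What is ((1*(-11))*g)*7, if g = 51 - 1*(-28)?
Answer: -6083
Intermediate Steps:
g = 79 (g = 51 + 28 = 79)
((1*(-11))*g)*7 = ((1*(-11))*79)*7 = -11*79*7 = -869*7 = -6083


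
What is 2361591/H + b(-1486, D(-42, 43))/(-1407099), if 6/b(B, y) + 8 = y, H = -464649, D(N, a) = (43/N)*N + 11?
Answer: -8492091676406/1670840477197 ≈ -5.0825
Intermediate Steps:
D(N, a) = 54 (D(N, a) = 43 + 11 = 54)
b(B, y) = 6/(-8 + y)
2361591/H + b(-1486, D(-42, 43))/(-1407099) = 2361591/(-464649) + (6/(-8 + 54))/(-1407099) = 2361591*(-1/464649) + (6/46)*(-1/1407099) = -787197/154883 + (6*(1/46))*(-1/1407099) = -787197/154883 + (3/23)*(-1/1407099) = -787197/154883 - 1/10787759 = -8492091676406/1670840477197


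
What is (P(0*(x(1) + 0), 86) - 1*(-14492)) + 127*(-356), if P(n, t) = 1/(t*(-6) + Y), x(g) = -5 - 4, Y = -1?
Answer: -15882241/517 ≈ -30720.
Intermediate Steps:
x(g) = -9
P(n, t) = 1/(-1 - 6*t) (P(n, t) = 1/(t*(-6) - 1) = 1/(-6*t - 1) = 1/(-1 - 6*t))
(P(0*(x(1) + 0), 86) - 1*(-14492)) + 127*(-356) = (-1/(1 + 6*86) - 1*(-14492)) + 127*(-356) = (-1/(1 + 516) + 14492) - 45212 = (-1/517 + 14492) - 45212 = 7492363/517 - 45212 = -15882241/517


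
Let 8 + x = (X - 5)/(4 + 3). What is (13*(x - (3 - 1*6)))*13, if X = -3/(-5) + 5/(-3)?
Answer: -14872/15 ≈ -991.47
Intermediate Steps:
X = -16/15 (X = -3*(-1/5) + 5*(-1/3) = 3/5 - 5/3 = -16/15 ≈ -1.0667)
x = -133/15 (x = -8 + (-16/15 - 5)/(4 + 3) = -8 - 91/15/7 = -8 - 91/15*1/7 = -8 - 13/15 = -133/15 ≈ -8.8667)
(13*(x - (3 - 1*6)))*13 = (13*(-133/15 - (3 - 1*6)))*13 = (13*(-133/15 - (3 - 6)))*13 = (13*(-133/15 - 1*(-3)))*13 = (13*(-133/15 + 3))*13 = (13*(-88/15))*13 = -1144/15*13 = -14872/15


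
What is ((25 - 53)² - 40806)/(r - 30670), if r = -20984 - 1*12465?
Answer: 40022/64119 ≈ 0.62418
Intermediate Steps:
r = -33449 (r = -20984 - 12465 = -33449)
((25 - 53)² - 40806)/(r - 30670) = ((25 - 53)² - 40806)/(-33449 - 30670) = ((-28)² - 40806)/(-64119) = (784 - 40806)*(-1/64119) = -40022*(-1/64119) = 40022/64119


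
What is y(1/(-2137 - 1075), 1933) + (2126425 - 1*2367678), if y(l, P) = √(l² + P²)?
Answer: -241253 + √38549147769617/3212 ≈ -2.3932e+5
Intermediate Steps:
y(l, P) = √(P² + l²)
y(1/(-2137 - 1075), 1933) + (2126425 - 1*2367678) = √(1933² + (1/(-2137 - 1075))²) + (2126425 - 1*2367678) = √(3736489 + (1/(-3212))²) + (2126425 - 2367678) = √(3736489 + (-1/3212)²) - 241253 = √(3736489 + 1/10316944) - 241253 = √(38549147769617/10316944) - 241253 = √38549147769617/3212 - 241253 = -241253 + √38549147769617/3212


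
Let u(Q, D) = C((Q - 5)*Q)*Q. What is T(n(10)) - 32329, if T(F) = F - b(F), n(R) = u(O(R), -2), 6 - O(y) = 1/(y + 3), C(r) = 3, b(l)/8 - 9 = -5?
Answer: -420462/13 ≈ -32343.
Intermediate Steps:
b(l) = 32 (b(l) = 72 + 8*(-5) = 72 - 40 = 32)
O(y) = 6 - 1/(3 + y) (O(y) = 6 - 1/(y + 3) = 6 - 1/(3 + y))
u(Q, D) = 3*Q
n(R) = 3*(17 + 6*R)/(3 + R) (n(R) = 3*((17 + 6*R)/(3 + R)) = 3*(17 + 6*R)/(3 + R))
T(F) = -32 + F (T(F) = F - 1*32 = F - 32 = -32 + F)
T(n(10)) - 32329 = (-32 + 3*(17 + 6*10)/(3 + 10)) - 32329 = (-32 + 3*(17 + 60)/13) - 32329 = (-32 + 3*(1/13)*77) - 32329 = (-32 + 231/13) - 32329 = -185/13 - 32329 = -420462/13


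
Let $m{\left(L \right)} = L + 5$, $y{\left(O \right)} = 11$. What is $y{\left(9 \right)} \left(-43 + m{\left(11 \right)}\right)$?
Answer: $-297$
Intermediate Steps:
$m{\left(L \right)} = 5 + L$
$y{\left(9 \right)} \left(-43 + m{\left(11 \right)}\right) = 11 \left(-43 + \left(5 + 11\right)\right) = 11 \left(-43 + 16\right) = 11 \left(-27\right) = -297$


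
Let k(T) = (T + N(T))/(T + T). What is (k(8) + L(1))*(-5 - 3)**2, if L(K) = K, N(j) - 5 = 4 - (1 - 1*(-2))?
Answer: 120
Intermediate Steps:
N(j) = 6 (N(j) = 5 + (4 - (1 - 1*(-2))) = 5 + (4 - (1 + 2)) = 5 + (4 - 1*3) = 5 + (4 - 3) = 5 + 1 = 6)
k(T) = (6 + T)/(2*T) (k(T) = (T + 6)/(T + T) = (6 + T)/((2*T)) = (6 + T)*(1/(2*T)) = (6 + T)/(2*T))
(k(8) + L(1))*(-5 - 3)**2 = ((1/2)*(6 + 8)/8 + 1)*(-5 - 3)**2 = ((1/2)*(1/8)*14 + 1)*(-8)**2 = (7/8 + 1)*64 = (15/8)*64 = 120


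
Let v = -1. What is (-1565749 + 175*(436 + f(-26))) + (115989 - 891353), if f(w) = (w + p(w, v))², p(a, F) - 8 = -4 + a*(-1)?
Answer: -2262013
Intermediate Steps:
p(a, F) = 4 - a (p(a, F) = 8 + (-4 + a*(-1)) = 8 + (-4 - a) = 4 - a)
f(w) = 16 (f(w) = (w + (4 - w))² = 4² = 16)
(-1565749 + 175*(436 + f(-26))) + (115989 - 891353) = (-1565749 + 175*(436 + 16)) + (115989 - 891353) = (-1565749 + 175*452) - 775364 = (-1565749 + 79100) - 775364 = -1486649 - 775364 = -2262013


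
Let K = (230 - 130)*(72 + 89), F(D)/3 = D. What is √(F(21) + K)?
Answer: √16163 ≈ 127.13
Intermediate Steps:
F(D) = 3*D
K = 16100 (K = 100*161 = 16100)
√(F(21) + K) = √(3*21 + 16100) = √(63 + 16100) = √16163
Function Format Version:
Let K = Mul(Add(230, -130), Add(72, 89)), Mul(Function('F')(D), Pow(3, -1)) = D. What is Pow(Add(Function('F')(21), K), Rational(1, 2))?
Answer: Pow(16163, Rational(1, 2)) ≈ 127.13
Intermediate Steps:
Function('F')(D) = Mul(3, D)
K = 16100 (K = Mul(100, 161) = 16100)
Pow(Add(Function('F')(21), K), Rational(1, 2)) = Pow(Add(Mul(3, 21), 16100), Rational(1, 2)) = Pow(Add(63, 16100), Rational(1, 2)) = Pow(16163, Rational(1, 2))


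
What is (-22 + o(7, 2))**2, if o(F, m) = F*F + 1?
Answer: 784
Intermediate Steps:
o(F, m) = 1 + F**2 (o(F, m) = F**2 + 1 = 1 + F**2)
(-22 + o(7, 2))**2 = (-22 + (1 + 7**2))**2 = (-22 + (1 + 49))**2 = (-22 + 50)**2 = 28**2 = 784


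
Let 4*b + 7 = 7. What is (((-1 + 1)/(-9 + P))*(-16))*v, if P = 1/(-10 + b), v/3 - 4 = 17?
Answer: 0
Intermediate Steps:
b = 0 (b = -7/4 + (¼)*7 = -7/4 + 7/4 = 0)
v = 63 (v = 12 + 3*17 = 12 + 51 = 63)
P = -⅒ (P = 1/(-10 + 0) = 1/(-10) = -⅒ ≈ -0.10000)
(((-1 + 1)/(-9 + P))*(-16))*v = (((-1 + 1)/(-9 - ⅒))*(-16))*63 = ((0/(-91/10))*(-16))*63 = ((0*(-10/91))*(-16))*63 = (0*(-16))*63 = 0*63 = 0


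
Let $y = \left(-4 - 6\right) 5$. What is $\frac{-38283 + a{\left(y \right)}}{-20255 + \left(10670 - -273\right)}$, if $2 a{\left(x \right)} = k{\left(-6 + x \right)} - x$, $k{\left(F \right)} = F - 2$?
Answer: $\frac{38287}{9312} \approx 4.1116$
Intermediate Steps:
$k{\left(F \right)} = -2 + F$
$y = -50$ ($y = \left(-10\right) 5 = -50$)
$a{\left(x \right)} = -4$ ($a{\left(x \right)} = \frac{\left(-2 + \left(-6 + x\right)\right) - x}{2} = \frac{\left(-8 + x\right) - x}{2} = \frac{1}{2} \left(-8\right) = -4$)
$\frac{-38283 + a{\left(y \right)}}{-20255 + \left(10670 - -273\right)} = \frac{-38283 - 4}{-20255 + \left(10670 - -273\right)} = - \frac{38287}{-20255 + \left(10670 + 273\right)} = - \frac{38287}{-20255 + 10943} = - \frac{38287}{-9312} = \left(-38287\right) \left(- \frac{1}{9312}\right) = \frac{38287}{9312}$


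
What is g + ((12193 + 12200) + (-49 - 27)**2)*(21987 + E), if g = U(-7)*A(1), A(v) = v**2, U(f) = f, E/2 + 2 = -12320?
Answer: -80159040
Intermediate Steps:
E = -24644 (E = -4 + 2*(-12320) = -4 - 24640 = -24644)
g = -7 (g = -7*1**2 = -7*1 = -7)
g + ((12193 + 12200) + (-49 - 27)**2)*(21987 + E) = -7 + ((12193 + 12200) + (-49 - 27)**2)*(21987 - 24644) = -7 + (24393 + (-76)**2)*(-2657) = -7 + (24393 + 5776)*(-2657) = -7 + 30169*(-2657) = -7 - 80159033 = -80159040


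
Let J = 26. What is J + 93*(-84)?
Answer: -7786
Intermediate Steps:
J + 93*(-84) = 26 + 93*(-84) = 26 - 7812 = -7786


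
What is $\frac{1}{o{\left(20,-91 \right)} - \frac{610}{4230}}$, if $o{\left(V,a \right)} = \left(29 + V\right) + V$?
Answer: $\frac{423}{29126} \approx 0.014523$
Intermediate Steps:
$o{\left(V,a \right)} = 29 + 2 V$
$\frac{1}{o{\left(20,-91 \right)} - \frac{610}{4230}} = \frac{1}{\left(29 + 2 \cdot 20\right) - \frac{610}{4230}} = \frac{1}{\left(29 + 40\right) - \frac{61}{423}} = \frac{1}{69 - \frac{61}{423}} = \frac{1}{\frac{29126}{423}} = \frac{423}{29126}$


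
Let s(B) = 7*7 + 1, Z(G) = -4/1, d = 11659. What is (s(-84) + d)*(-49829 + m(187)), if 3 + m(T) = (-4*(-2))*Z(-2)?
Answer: -583857576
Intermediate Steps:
Z(G) = -4 (Z(G) = -4*1 = -4)
s(B) = 50 (s(B) = 49 + 1 = 50)
m(T) = -35 (m(T) = -3 - 4*(-2)*(-4) = -3 + 8*(-4) = -3 - 32 = -35)
(s(-84) + d)*(-49829 + m(187)) = (50 + 11659)*(-49829 - 35) = 11709*(-49864) = -583857576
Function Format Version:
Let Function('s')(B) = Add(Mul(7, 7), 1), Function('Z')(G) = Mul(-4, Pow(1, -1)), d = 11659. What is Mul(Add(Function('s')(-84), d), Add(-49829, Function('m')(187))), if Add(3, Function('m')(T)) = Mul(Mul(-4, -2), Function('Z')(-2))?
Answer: -583857576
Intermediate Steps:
Function('Z')(G) = -4 (Function('Z')(G) = Mul(-4, 1) = -4)
Function('s')(B) = 50 (Function('s')(B) = Add(49, 1) = 50)
Function('m')(T) = -35 (Function('m')(T) = Add(-3, Mul(Mul(-4, -2), -4)) = Add(-3, Mul(8, -4)) = Add(-3, -32) = -35)
Mul(Add(Function('s')(-84), d), Add(-49829, Function('m')(187))) = Mul(Add(50, 11659), Add(-49829, -35)) = Mul(11709, -49864) = -583857576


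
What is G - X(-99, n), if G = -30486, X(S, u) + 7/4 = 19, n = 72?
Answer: -122013/4 ≈ -30503.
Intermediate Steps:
X(S, u) = 69/4 (X(S, u) = -7/4 + 19 = 69/4)
G - X(-99, n) = -30486 - 1*69/4 = -30486 - 69/4 = -122013/4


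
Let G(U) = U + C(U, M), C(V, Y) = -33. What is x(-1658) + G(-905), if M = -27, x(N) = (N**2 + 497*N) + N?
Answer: 1922342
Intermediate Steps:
x(N) = N**2 + 498*N
G(U) = -33 + U (G(U) = U - 33 = -33 + U)
x(-1658) + G(-905) = -1658*(498 - 1658) + (-33 - 905) = -1658*(-1160) - 938 = 1923280 - 938 = 1922342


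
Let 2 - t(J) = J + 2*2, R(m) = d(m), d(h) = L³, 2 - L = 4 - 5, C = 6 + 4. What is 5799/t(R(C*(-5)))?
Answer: -5799/29 ≈ -199.97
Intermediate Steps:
C = 10
L = 3 (L = 2 - (4 - 5) = 2 - 1*(-1) = 2 + 1 = 3)
d(h) = 27 (d(h) = 3³ = 27)
R(m) = 27
t(J) = -2 - J (t(J) = 2 - (J + 2*2) = 2 - (J + 4) = 2 - (4 + J) = 2 + (-4 - J) = -2 - J)
5799/t(R(C*(-5))) = 5799/(-2 - 1*27) = 5799/(-2 - 27) = 5799/(-29) = 5799*(-1/29) = -5799/29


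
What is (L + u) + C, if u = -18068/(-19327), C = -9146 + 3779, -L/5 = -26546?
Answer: 2461562769/19327 ≈ 1.2736e+5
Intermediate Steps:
L = 132730 (L = -5*(-26546) = 132730)
C = -5367
u = 18068/19327 (u = -18068*(-1/19327) = 18068/19327 ≈ 0.93486)
(L + u) + C = (132730 + 18068/19327) - 5367 = 2565290778/19327 - 5367 = 2461562769/19327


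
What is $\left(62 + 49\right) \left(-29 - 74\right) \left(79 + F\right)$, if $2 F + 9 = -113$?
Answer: $-205794$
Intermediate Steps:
$F = -61$ ($F = - \frac{9}{2} + \frac{1}{2} \left(-113\right) = - \frac{9}{2} - \frac{113}{2} = -61$)
$\left(62 + 49\right) \left(-29 - 74\right) \left(79 + F\right) = \left(62 + 49\right) \left(-29 - 74\right) \left(79 - 61\right) = 111 \left(-103\right) 18 = \left(-11433\right) 18 = -205794$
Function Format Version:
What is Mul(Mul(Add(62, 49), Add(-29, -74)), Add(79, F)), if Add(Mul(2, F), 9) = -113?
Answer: -205794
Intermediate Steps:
F = -61 (F = Add(Rational(-9, 2), Mul(Rational(1, 2), -113)) = Add(Rational(-9, 2), Rational(-113, 2)) = -61)
Mul(Mul(Add(62, 49), Add(-29, -74)), Add(79, F)) = Mul(Mul(Add(62, 49), Add(-29, -74)), Add(79, -61)) = Mul(Mul(111, -103), 18) = Mul(-11433, 18) = -205794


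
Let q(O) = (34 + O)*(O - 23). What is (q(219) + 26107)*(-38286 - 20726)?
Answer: -4466913340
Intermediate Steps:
q(O) = (-23 + O)*(34 + O) (q(O) = (34 + O)*(-23 + O) = (-23 + O)*(34 + O))
(q(219) + 26107)*(-38286 - 20726) = ((-782 + 219² + 11*219) + 26107)*(-38286 - 20726) = ((-782 + 47961 + 2409) + 26107)*(-59012) = (49588 + 26107)*(-59012) = 75695*(-59012) = -4466913340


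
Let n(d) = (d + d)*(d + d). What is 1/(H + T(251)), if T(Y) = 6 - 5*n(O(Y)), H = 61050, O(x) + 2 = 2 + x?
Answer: -1/1198964 ≈ -8.3405e-7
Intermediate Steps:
O(x) = x (O(x) = -2 + (2 + x) = x)
n(d) = 4*d² (n(d) = (2*d)*(2*d) = 4*d²)
T(Y) = 6 - 20*Y²
1/(H + T(251)) = 1/(61050 + (6 - 20*251²)) = 1/(61050 + (6 - 20*63001)) = 1/(61050 + (6 - 1260020)) = 1/(61050 - 1260014) = 1/(-1198964) = -1/1198964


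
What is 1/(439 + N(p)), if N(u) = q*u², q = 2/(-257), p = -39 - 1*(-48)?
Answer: 257/112661 ≈ 0.0022812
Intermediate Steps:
p = 9 (p = -39 + 48 = 9)
q = -2/257 (q = 2*(-1/257) = -2/257 ≈ -0.0077821)
N(u) = -2*u²/257
1/(439 + N(p)) = 1/(439 - 2/257*9²) = 1/(439 - 2/257*81) = 1/(439 - 162/257) = 1/(112661/257) = 257/112661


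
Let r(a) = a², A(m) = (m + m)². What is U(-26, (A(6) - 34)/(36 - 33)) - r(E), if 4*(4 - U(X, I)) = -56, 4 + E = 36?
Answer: -1006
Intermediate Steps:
A(m) = 4*m² (A(m) = (2*m)² = 4*m²)
E = 32 (E = -4 + 36 = 32)
U(X, I) = 18 (U(X, I) = 4 - ¼*(-56) = 4 + 14 = 18)
U(-26, (A(6) - 34)/(36 - 33)) - r(E) = 18 - 1*32² = 18 - 1*1024 = 18 - 1024 = -1006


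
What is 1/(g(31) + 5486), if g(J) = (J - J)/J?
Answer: 1/5486 ≈ 0.00018228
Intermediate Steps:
g(J) = 0 (g(J) = 0/J = 0)
1/(g(31) + 5486) = 1/(0 + 5486) = 1/5486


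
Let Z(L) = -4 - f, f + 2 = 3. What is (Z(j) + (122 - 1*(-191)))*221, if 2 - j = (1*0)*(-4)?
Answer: 68068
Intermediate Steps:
f = 1 (f = -2 + 3 = 1)
j = 2 (j = 2 - 1*0*(-4) = 2 - 0*(-4) = 2 - 1*0 = 2 + 0 = 2)
Z(L) = -5 (Z(L) = -4 - 1*1 = -4 - 1 = -5)
(Z(j) + (122 - 1*(-191)))*221 = (-5 + (122 - 1*(-191)))*221 = (-5 + (122 + 191))*221 = (-5 + 313)*221 = 308*221 = 68068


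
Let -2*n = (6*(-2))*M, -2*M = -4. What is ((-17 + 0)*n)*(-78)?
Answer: 15912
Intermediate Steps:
M = 2 (M = -½*(-4) = 2)
n = 12 (n = -6*(-2)*2/2 = -(-6)*2 = -½*(-24) = 12)
((-17 + 0)*n)*(-78) = ((-17 + 0)*12)*(-78) = -17*12*(-78) = -204*(-78) = 15912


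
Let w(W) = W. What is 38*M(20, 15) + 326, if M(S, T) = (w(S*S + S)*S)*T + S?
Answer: 4789086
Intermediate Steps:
M(S, T) = S + S*T*(S + S**2) (M(S, T) = ((S*S + S)*S)*T + S = ((S**2 + S)*S)*T + S = ((S + S**2)*S)*T + S = (S*(S + S**2))*T + S = S*T*(S + S**2) + S = S + S*T*(S + S**2))
38*M(20, 15) + 326 = 38*(20*(1 + 20*15*(1 + 20))) + 326 = 38*(20*(1 + 20*15*21)) + 326 = 38*(20*(1 + 6300)) + 326 = 38*(20*6301) + 326 = 38*126020 + 326 = 4788760 + 326 = 4789086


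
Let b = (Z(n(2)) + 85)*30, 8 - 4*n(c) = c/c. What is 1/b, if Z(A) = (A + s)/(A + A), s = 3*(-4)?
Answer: 7/17235 ≈ 0.00040615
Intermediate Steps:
n(c) = 7/4 (n(c) = 2 - c/(4*c) = 2 - 1/4*1 = 2 - 1/4 = 7/4)
s = -12
Z(A) = (-12 + A)/(2*A) (Z(A) = (A - 12)/(A + A) = (-12 + A)/((2*A)) = (-12 + A)*(1/(2*A)) = (-12 + A)/(2*A))
b = 17235/7 (b = ((-12 + 7/4)/(2*(7/4)) + 85)*30 = ((1/2)*(4/7)*(-41/4) + 85)*30 = (-41/14 + 85)*30 = (1149/14)*30 = 17235/7 ≈ 2462.1)
1/b = 1/(17235/7) = 7/17235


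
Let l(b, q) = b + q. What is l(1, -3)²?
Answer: 4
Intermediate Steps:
l(1, -3)² = (1 - 3)² = (-2)² = 4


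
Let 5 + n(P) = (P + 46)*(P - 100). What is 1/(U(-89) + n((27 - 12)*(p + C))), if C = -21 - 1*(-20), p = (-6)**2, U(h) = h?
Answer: 1/242581 ≈ 4.1223e-6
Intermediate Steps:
p = 36
C = -1 (C = -21 + 20 = -1)
n(P) = -5 + (-100 + P)*(46 + P) (n(P) = -5 + (P + 46)*(P - 100) = -5 + (46 + P)*(-100 + P) = -5 + (-100 + P)*(46 + P))
1/(U(-89) + n((27 - 12)*(p + C))) = 1/(-89 + (-4605 + ((27 - 12)*(36 - 1))**2 - 54*(27 - 12)*(36 - 1))) = 1/(-89 + (-4605 + (15*35)**2 - 810*35)) = 1/(-89 + (-4605 + 525**2 - 54*525)) = 1/(-89 + (-4605 + 275625 - 28350)) = 1/(-89 + 242670) = 1/242581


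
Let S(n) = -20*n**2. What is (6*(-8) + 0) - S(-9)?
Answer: 1572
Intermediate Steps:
(6*(-8) + 0) - S(-9) = (6*(-8) + 0) - (-20)*(-9)**2 = (-48 + 0) - (-20)*81 = -48 - 1*(-1620) = -48 + 1620 = 1572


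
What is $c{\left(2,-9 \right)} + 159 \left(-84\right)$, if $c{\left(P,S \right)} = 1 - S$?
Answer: $-13346$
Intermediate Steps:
$c{\left(2,-9 \right)} + 159 \left(-84\right) = \left(1 - -9\right) + 159 \left(-84\right) = \left(1 + 9\right) - 13356 = 10 - 13356 = -13346$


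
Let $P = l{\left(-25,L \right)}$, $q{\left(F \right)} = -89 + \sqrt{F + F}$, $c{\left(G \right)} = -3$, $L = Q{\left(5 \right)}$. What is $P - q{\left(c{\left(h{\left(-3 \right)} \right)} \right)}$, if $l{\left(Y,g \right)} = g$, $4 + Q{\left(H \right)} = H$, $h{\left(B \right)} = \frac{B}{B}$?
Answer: $90 - i \sqrt{6} \approx 90.0 - 2.4495 i$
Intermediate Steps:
$h{\left(B \right)} = 1$
$Q{\left(H \right)} = -4 + H$
$L = 1$ ($L = -4 + 5 = 1$)
$q{\left(F \right)} = -89 + \sqrt{2} \sqrt{F}$ ($q{\left(F \right)} = -89 + \sqrt{2 F} = -89 + \sqrt{2} \sqrt{F}$)
$P = 1$
$P - q{\left(c{\left(h{\left(-3 \right)} \right)} \right)} = 1 - \left(-89 + \sqrt{2} \sqrt{-3}\right) = 1 - \left(-89 + \sqrt{2} i \sqrt{3}\right) = 1 - \left(-89 + i \sqrt{6}\right) = 1 + \left(89 - i \sqrt{6}\right) = 90 - i \sqrt{6}$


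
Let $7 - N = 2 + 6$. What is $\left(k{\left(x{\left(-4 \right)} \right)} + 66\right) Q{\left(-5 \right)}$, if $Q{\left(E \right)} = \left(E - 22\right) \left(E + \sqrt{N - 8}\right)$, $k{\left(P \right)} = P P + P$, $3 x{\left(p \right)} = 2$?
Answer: $9060 - 5436 i \approx 9060.0 - 5436.0 i$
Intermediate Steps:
$x{\left(p \right)} = \frac{2}{3}$ ($x{\left(p \right)} = \frac{1}{3} \cdot 2 = \frac{2}{3}$)
$k{\left(P \right)} = P + P^{2}$ ($k{\left(P \right)} = P^{2} + P = P + P^{2}$)
$N = -1$ ($N = 7 - \left(2 + 6\right) = 7 - 8 = -1$)
$Q{\left(E \right)} = \left(-22 + E\right) \left(E + 3 i\right)$ ($Q{\left(E \right)} = \left(E - 22\right) \left(E + \sqrt{-1 - 8}\right) = \left(-22 + E\right) \left(E + \sqrt{-9}\right) = \left(-22 + E\right) \left(E + 3 i\right)$)
$\left(k{\left(x{\left(-4 \right)} \right)} + 66\right) Q{\left(-5 \right)} = \left(\frac{2 \left(1 + \frac{2}{3}\right)}{3} + 66\right) \left(\left(-5\right)^{2} - 66 i - 5 \left(-22 + 3 i\right)\right) = \left(\frac{2}{3} \cdot \frac{5}{3} + 66\right) \left(25 - 66 i + \left(110 - 15 i\right)\right) = \left(\frac{10}{9} + 66\right) \left(135 - 81 i\right) = \frac{604 \left(135 - 81 i\right)}{9} = 9060 - 5436 i$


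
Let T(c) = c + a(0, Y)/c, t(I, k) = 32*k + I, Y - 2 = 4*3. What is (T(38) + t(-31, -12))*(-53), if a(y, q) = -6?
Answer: 379798/19 ≈ 19989.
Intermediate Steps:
Y = 14 (Y = 2 + 4*3 = 2 + 12 = 14)
t(I, k) = I + 32*k
T(c) = c - 6/c
(T(38) + t(-31, -12))*(-53) = ((38 - 6/38) + (-31 + 32*(-12)))*(-53) = ((38 - 6*1/38) + (-31 - 384))*(-53) = ((38 - 3/19) - 415)*(-53) = (719/19 - 415)*(-53) = -7166/19*(-53) = 379798/19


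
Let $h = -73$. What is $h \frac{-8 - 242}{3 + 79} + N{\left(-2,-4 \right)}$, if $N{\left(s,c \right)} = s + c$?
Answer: $\frac{8879}{41} \approx 216.56$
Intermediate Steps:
$N{\left(s,c \right)} = c + s$
$h \frac{-8 - 242}{3 + 79} + N{\left(-2,-4 \right)} = - 73 \frac{-8 - 242}{3 + 79} - 6 = - 73 \left(- \frac{250}{82}\right) - 6 = - 73 \left(\left(-250\right) \frac{1}{82}\right) - 6 = \left(-73\right) \left(- \frac{125}{41}\right) - 6 = \frac{9125}{41} - 6 = \frac{8879}{41}$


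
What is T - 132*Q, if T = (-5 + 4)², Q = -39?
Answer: 5149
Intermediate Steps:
T = 1 (T = (-1)² = 1)
T - 132*Q = 1 - 132*(-39) = 1 + 5148 = 5149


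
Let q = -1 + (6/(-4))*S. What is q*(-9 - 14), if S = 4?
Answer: 161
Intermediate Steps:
q = -7 (q = -1 + (6/(-4))*4 = -1 + (6*(-¼))*4 = -1 - 3/2*4 = -1 - 6 = -7)
q*(-9 - 14) = -7*(-9 - 14) = -7*(-23) = 161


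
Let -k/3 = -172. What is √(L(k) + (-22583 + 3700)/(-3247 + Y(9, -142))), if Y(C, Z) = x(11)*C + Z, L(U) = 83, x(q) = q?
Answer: √960525370/3290 ≈ 9.4202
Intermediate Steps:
k = 516 (k = -3*(-172) = 516)
Y(C, Z) = Z + 11*C (Y(C, Z) = 11*C + Z = Z + 11*C)
√(L(k) + (-22583 + 3700)/(-3247 + Y(9, -142))) = √(83 + (-22583 + 3700)/(-3247 + (-142 + 11*9))) = √(83 - 18883/(-3247 + (-142 + 99))) = √(83 - 18883/(-3247 - 43)) = √(83 - 18883/(-3290)) = √(83 - 18883*(-1/3290)) = √(83 + 18883/3290) = √(291953/3290) = √960525370/3290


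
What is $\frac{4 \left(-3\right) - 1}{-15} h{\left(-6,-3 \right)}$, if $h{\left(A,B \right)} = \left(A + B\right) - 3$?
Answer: $- \frac{52}{5} \approx -10.4$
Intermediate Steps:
$h{\left(A,B \right)} = -3 + A + B$
$\frac{4 \left(-3\right) - 1}{-15} h{\left(-6,-3 \right)} = \frac{4 \left(-3\right) - 1}{-15} \left(-3 - 6 - 3\right) = \left(-12 - 1\right) \left(- \frac{1}{15}\right) \left(-12\right) = \left(-13\right) \left(- \frac{1}{15}\right) \left(-12\right) = \frac{13}{15} \left(-12\right) = - \frac{52}{5}$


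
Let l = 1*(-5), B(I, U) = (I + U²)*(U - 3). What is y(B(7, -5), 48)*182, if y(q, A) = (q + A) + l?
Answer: -38766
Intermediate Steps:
B(I, U) = (-3 + U)*(I + U²) (B(I, U) = (I + U²)*(-3 + U) = (-3 + U)*(I + U²))
l = -5
y(q, A) = -5 + A + q (y(q, A) = (q + A) - 5 = (A + q) - 5 = -5 + A + q)
y(B(7, -5), 48)*182 = (-5 + 48 + ((-5)³ - 3*7 - 3*(-5)² + 7*(-5)))*182 = (-5 + 48 + (-125 - 21 - 3*25 - 35))*182 = (-5 + 48 + (-125 - 21 - 75 - 35))*182 = (-5 + 48 - 256)*182 = -213*182 = -38766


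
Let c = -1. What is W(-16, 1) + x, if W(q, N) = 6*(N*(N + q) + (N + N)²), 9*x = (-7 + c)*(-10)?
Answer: -514/9 ≈ -57.111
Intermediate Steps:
x = 80/9 (x = ((-7 - 1)*(-10))/9 = (-8*(-10))/9 = (⅑)*80 = 80/9 ≈ 8.8889)
W(q, N) = 24*N² + 6*N*(N + q) (W(q, N) = 6*(N*(N + q) + (2*N)²) = 6*(N*(N + q) + 4*N²) = 6*(4*N² + N*(N + q)) = 24*N² + 6*N*(N + q))
W(-16, 1) + x = 6*1*(-16 + 5*1) + 80/9 = 6*1*(-16 + 5) + 80/9 = 6*1*(-11) + 80/9 = -66 + 80/9 = -514/9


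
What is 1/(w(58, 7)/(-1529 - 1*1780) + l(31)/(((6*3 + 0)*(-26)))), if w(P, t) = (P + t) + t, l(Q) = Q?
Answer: -516204/45425 ≈ -11.364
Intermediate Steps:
w(P, t) = P + 2*t
1/(w(58, 7)/(-1529 - 1*1780) + l(31)/(((6*3 + 0)*(-26)))) = 1/((58 + 2*7)/(-1529 - 1*1780) + 31/(((6*3 + 0)*(-26)))) = 1/((58 + 14)/(-1529 - 1780) + 31/(((18 + 0)*(-26)))) = 1/(72/(-3309) + 31/((18*(-26)))) = 1/(72*(-1/3309) + 31/(-468)) = 1/(-24/1103 + 31*(-1/468)) = 1/(-24/1103 - 31/468) = 1/(-45425/516204) = -516204/45425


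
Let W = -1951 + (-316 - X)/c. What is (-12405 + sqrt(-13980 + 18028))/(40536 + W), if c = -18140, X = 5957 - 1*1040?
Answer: -225026700/699937133 + 72560*sqrt(253)/699937133 ≈ -0.31985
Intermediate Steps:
X = 4917 (X = 5957 - 1040 = 4917)
W = -35385907/18140 (W = -1951 + (-316 - 1*4917)/(-18140) = -1951 + (-316 - 4917)*(-1/18140) = -1951 - 5233*(-1/18140) = -1951 + 5233/18140 = -35385907/18140 ≈ -1950.7)
(-12405 + sqrt(-13980 + 18028))/(40536 + W) = (-12405 + sqrt(-13980 + 18028))/(40536 - 35385907/18140) = (-12405 + sqrt(4048))/(699937133/18140) = (-12405 + 4*sqrt(253))*(18140/699937133) = -225026700/699937133 + 72560*sqrt(253)/699937133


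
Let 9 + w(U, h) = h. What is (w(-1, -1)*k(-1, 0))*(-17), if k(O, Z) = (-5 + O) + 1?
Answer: -850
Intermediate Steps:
w(U, h) = -9 + h
k(O, Z) = -4 + O
(w(-1, -1)*k(-1, 0))*(-17) = ((-9 - 1)*(-4 - 1))*(-17) = -10*(-5)*(-17) = 50*(-17) = -850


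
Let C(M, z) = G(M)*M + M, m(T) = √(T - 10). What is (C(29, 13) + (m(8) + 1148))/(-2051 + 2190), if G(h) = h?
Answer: 2018/139 + I*√2/139 ≈ 14.518 + 0.010174*I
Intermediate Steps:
m(T) = √(-10 + T)
C(M, z) = M + M² (C(M, z) = M*M + M = M² + M = M + M²)
(C(29, 13) + (m(8) + 1148))/(-2051 + 2190) = (29*(1 + 29) + (√(-10 + 8) + 1148))/(-2051 + 2190) = (29*30 + (√(-2) + 1148))/139 = (870 + (I*√2 + 1148))*(1/139) = (870 + (1148 + I*√2))*(1/139) = (2018 + I*√2)*(1/139) = 2018/139 + I*√2/139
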